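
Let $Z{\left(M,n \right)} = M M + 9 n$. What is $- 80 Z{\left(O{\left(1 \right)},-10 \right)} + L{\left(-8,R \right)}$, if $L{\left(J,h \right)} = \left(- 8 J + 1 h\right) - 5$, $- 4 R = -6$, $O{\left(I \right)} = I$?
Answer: $\frac{14361}{2} \approx 7180.5$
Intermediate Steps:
$R = \frac{3}{2}$ ($R = \left(- \frac{1}{4}\right) \left(-6\right) = \frac{3}{2} \approx 1.5$)
$L{\left(J,h \right)} = -5 + h - 8 J$ ($L{\left(J,h \right)} = \left(- 8 J + h\right) - 5 = \left(h - 8 J\right) - 5 = -5 + h - 8 J$)
$Z{\left(M,n \right)} = M^{2} + 9 n$
$- 80 Z{\left(O{\left(1 \right)},-10 \right)} + L{\left(-8,R \right)} = - 80 \left(1^{2} + 9 \left(-10\right)\right) - - \frac{121}{2} = - 80 \left(1 - 90\right) + \left(-5 + \frac{3}{2} + 64\right) = \left(-80\right) \left(-89\right) + \frac{121}{2} = 7120 + \frac{121}{2} = \frac{14361}{2}$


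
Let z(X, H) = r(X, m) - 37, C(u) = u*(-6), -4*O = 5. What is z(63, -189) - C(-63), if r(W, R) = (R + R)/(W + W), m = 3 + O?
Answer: -14939/36 ≈ -414.97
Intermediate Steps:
O = -5/4 (O = -¼*5 = -5/4 ≈ -1.2500)
C(u) = -6*u
m = 7/4 (m = 3 - 5/4 = 7/4 ≈ 1.7500)
r(W, R) = R/W (r(W, R) = (2*R)/((2*W)) = (2*R)*(1/(2*W)) = R/W)
z(X, H) = -37 + 7/(4*X) (z(X, H) = 7/(4*X) - 37 = -37 + 7/(4*X))
z(63, -189) - C(-63) = (-37 + (7/4)/63) - (-6)*(-63) = (-37 + (7/4)*(1/63)) - 1*378 = (-37 + 1/36) - 378 = -1331/36 - 378 = -14939/36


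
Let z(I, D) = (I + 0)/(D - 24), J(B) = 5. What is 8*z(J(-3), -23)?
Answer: -40/47 ≈ -0.85106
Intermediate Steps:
z(I, D) = I/(-24 + D)
8*z(J(-3), -23) = 8*(5/(-24 - 23)) = 8*(5/(-47)) = 8*(5*(-1/47)) = 8*(-5/47) = -40/47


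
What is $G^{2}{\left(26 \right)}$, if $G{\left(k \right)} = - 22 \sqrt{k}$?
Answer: $12584$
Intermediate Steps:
$G^{2}{\left(26 \right)} = \left(- 22 \sqrt{26}\right)^{2} = 12584$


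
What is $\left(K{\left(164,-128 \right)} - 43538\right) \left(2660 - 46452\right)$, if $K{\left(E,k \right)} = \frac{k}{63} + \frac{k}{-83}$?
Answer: $\frac{1424258239072}{747} \approx 1.9066 \cdot 10^{9}$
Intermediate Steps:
$K{\left(E,k \right)} = \frac{20 k}{5229}$ ($K{\left(E,k \right)} = k \frac{1}{63} + k \left(- \frac{1}{83}\right) = \frac{k}{63} - \frac{k}{83} = \frac{20 k}{5229}$)
$\left(K{\left(164,-128 \right)} - 43538\right) \left(2660 - 46452\right) = \left(\frac{20}{5229} \left(-128\right) - 43538\right) \left(2660 - 46452\right) = \left(- \frac{2560}{5229} - 43538\right) \left(-43792\right) = \left(- \frac{227662762}{5229}\right) \left(-43792\right) = \frac{1424258239072}{747}$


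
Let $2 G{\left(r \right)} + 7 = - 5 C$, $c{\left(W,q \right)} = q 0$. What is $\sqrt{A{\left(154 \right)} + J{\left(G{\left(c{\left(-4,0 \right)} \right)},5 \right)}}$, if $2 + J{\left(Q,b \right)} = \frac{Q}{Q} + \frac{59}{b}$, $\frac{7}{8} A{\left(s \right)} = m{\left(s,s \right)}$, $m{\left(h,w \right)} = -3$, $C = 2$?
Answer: $\frac{\sqrt{9030}}{35} \approx 2.715$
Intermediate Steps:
$c{\left(W,q \right)} = 0$
$A{\left(s \right)} = - \frac{24}{7}$ ($A{\left(s \right)} = \frac{8}{7} \left(-3\right) = - \frac{24}{7}$)
$G{\left(r \right)} = - \frac{17}{2}$ ($G{\left(r \right)} = - \frac{7}{2} + \frac{\left(-5\right) 2}{2} = - \frac{7}{2} + \frac{1}{2} \left(-10\right) = - \frac{7}{2} - 5 = - \frac{17}{2}$)
$J{\left(Q,b \right)} = -1 + \frac{59}{b}$ ($J{\left(Q,b \right)} = -2 + \left(\frac{Q}{Q} + \frac{59}{b}\right) = -2 + \left(1 + \frac{59}{b}\right) = -1 + \frac{59}{b}$)
$\sqrt{A{\left(154 \right)} + J{\left(G{\left(c{\left(-4,0 \right)} \right)},5 \right)}} = \sqrt{- \frac{24}{7} + \frac{59 - 5}{5}} = \sqrt{- \frac{24}{7} + \frac{1}{5} \cdot 54} = \sqrt{- \frac{24}{7} + \frac{54}{5}} = \sqrt{\frac{258}{35}} = \frac{\sqrt{9030}}{35}$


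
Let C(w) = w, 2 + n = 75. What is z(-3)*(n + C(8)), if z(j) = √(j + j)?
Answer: 81*I*√6 ≈ 198.41*I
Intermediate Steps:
z(j) = √2*√j (z(j) = √(2*j) = √2*√j)
n = 73 (n = -2 + 75 = 73)
z(-3)*(n + C(8)) = (√2*√(-3))*(73 + 8) = (√2*(I*√3))*81 = (I*√6)*81 = 81*I*√6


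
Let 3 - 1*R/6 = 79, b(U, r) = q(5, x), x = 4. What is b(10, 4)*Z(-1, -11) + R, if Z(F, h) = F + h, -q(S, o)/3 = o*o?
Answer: 120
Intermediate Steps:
q(S, o) = -3*o² (q(S, o) = -3*o*o = -3*o²)
b(U, r) = -48 (b(U, r) = -3*4² = -3*16 = -48)
R = -456 (R = 18 - 6*79 = 18 - 474 = -456)
b(10, 4)*Z(-1, -11) + R = -48*(-1 - 11) - 456 = -48*(-12) - 456 = 576 - 456 = 120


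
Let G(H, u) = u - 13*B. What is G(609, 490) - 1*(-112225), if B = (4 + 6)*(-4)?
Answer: 113235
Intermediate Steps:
B = -40 (B = 10*(-4) = -40)
G(H, u) = 520 + u (G(H, u) = u - 13*(-40) = u + 520 = 520 + u)
G(609, 490) - 1*(-112225) = (520 + 490) - 1*(-112225) = 1010 + 112225 = 113235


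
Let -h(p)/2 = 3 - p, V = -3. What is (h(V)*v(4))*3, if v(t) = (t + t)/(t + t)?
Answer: -36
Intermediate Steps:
h(p) = -6 + 2*p (h(p) = -2*(3 - p) = -6 + 2*p)
v(t) = 1 (v(t) = (2*t)/((2*t)) = (2*t)*(1/(2*t)) = 1)
(h(V)*v(4))*3 = ((-6 + 2*(-3))*1)*3 = ((-6 - 6)*1)*3 = -12*1*3 = -12*3 = -36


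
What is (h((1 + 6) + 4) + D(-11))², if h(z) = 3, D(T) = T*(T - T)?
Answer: 9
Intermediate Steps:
D(T) = 0 (D(T) = T*0 = 0)
(h((1 + 6) + 4) + D(-11))² = (3 + 0)² = 3² = 9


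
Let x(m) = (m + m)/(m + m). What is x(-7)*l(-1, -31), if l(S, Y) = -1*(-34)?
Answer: 34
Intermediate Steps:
x(m) = 1 (x(m) = (2*m)/((2*m)) = (2*m)*(1/(2*m)) = 1)
l(S, Y) = 34
x(-7)*l(-1, -31) = 1*34 = 34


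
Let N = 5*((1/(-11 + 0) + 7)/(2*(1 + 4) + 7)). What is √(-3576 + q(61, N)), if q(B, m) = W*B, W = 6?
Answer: I*√3210 ≈ 56.657*I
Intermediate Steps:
N = 380/187 (N = 5*((1/(-11) + 7)/(2*5 + 7)) = 5*((-1/11 + 7)/(10 + 7)) = 5*((76/11)/17) = 5*((76/11)*(1/17)) = 5*(76/187) = 380/187 ≈ 2.0321)
q(B, m) = 6*B
√(-3576 + q(61, N)) = √(-3576 + 6*61) = √(-3576 + 366) = √(-3210) = I*√3210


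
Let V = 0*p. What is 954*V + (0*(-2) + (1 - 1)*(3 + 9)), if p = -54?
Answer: 0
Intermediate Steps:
V = 0 (V = 0*(-54) = 0)
954*V + (0*(-2) + (1 - 1)*(3 + 9)) = 954*0 + (0*(-2) + (1 - 1)*(3 + 9)) = 0 + (0 + 0*12) = 0 + (0 + 0) = 0 + 0 = 0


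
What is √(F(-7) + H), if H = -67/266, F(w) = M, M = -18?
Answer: I*√1291430/266 ≈ 4.2722*I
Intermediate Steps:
F(w) = -18
H = -67/266 (H = -67*1/266 = -67/266 ≈ -0.25188)
√(F(-7) + H) = √(-18 - 67/266) = √(-4855/266) = I*√1291430/266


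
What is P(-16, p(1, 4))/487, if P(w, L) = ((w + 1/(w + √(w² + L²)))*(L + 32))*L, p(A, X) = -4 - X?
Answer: 3024/487 - 24*√5/487 ≈ 6.0993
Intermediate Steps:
P(w, L) = L*(32 + L)*(w + 1/(w + √(L² + w²))) (P(w, L) = ((w + 1/(w + √(L² + w²)))*(32 + L))*L = ((32 + L)*(w + 1/(w + √(L² + w²))))*L = L*(32 + L)*(w + 1/(w + √(L² + w²))))
P(-16, p(1, 4))/487 = ((-4 - 1*4)*(32 + (-4 - 1*4) + 32*(-16)² + (-4 - 1*4)*(-16)² + 32*(-16)*√((-4 - 1*4)² + (-16)²) + (-4 - 1*4)*(-16)*√((-4 - 1*4)² + (-16)²))/(-16 + √((-4 - 1*4)² + (-16)²)))/487 = ((-4 - 4)*(32 + (-4 - 4) + 32*256 + (-4 - 4)*256 + 32*(-16)*√((-4 - 4)² + 256) + (-4 - 4)*(-16)*√((-4 - 4)² + 256))/(-16 + √((-4 - 4)² + 256)))*(1/487) = -8*(32 - 8 + 8192 - 8*256 + 32*(-16)*√((-8)² + 256) - 8*(-16)*√((-8)² + 256))/(-16 + √((-8)² + 256))*(1/487) = -8*(32 - 8 + 8192 - 2048 + 32*(-16)*√(64 + 256) - 8*(-16)*√(64 + 256))/(-16 + √(64 + 256))*(1/487) = -8*(32 - 8 + 8192 - 2048 + 32*(-16)*√320 - 8*(-16)*√320)/(-16 + √320)*(1/487) = -8*(32 - 8 + 8192 - 2048 + 32*(-16)*(8*√5) - 8*(-16)*8*√5)/(-16 + 8*√5)*(1/487) = -8*(32 - 8 + 8192 - 2048 - 4096*√5 + 1024*√5)/(-16 + 8*√5)*(1/487) = -8*(6168 - 3072*√5)/(-16 + 8*√5)*(1/487) = -8*(6168 - 3072*√5)/(487*(-16 + 8*√5))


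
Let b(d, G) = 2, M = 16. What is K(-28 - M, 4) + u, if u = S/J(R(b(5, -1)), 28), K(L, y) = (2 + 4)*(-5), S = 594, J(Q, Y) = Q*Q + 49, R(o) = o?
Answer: -996/53 ≈ -18.792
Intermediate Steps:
J(Q, Y) = 49 + Q**2 (J(Q, Y) = Q**2 + 49 = 49 + Q**2)
K(L, y) = -30 (K(L, y) = 6*(-5) = -30)
u = 594/53 (u = 594/(49 + 2**2) = 594/(49 + 4) = 594/53 ≈ 11.208)
K(-28 - M, 4) + u = -30 + 594/53 = -996/53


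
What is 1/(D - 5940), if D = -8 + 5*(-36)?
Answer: -1/6128 ≈ -0.00016319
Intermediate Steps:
D = -188 (D = -8 - 180 = -188)
1/(D - 5940) = 1/(-188 - 5940) = 1/(-6128) = -1/6128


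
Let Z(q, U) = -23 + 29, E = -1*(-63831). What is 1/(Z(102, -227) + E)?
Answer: 1/63837 ≈ 1.5665e-5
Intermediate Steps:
E = 63831
Z(q, U) = 6
1/(Z(102, -227) + E) = 1/(6 + 63831) = 1/63837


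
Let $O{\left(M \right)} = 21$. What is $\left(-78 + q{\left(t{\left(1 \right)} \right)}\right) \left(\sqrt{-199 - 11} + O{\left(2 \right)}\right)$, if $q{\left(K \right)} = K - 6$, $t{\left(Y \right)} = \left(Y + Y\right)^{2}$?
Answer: $-1680 - 80 i \sqrt{210} \approx -1680.0 - 1159.3 i$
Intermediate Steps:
$t{\left(Y \right)} = 4 Y^{2}$ ($t{\left(Y \right)} = \left(2 Y\right)^{2} = 4 Y^{2}$)
$q{\left(K \right)} = -6 + K$
$\left(-78 + q{\left(t{\left(1 \right)} \right)}\right) \left(\sqrt{-199 - 11} + O{\left(2 \right)}\right) = \left(-78 - \left(6 - 4 \cdot 1^{2}\right)\right) \left(\sqrt{-199 - 11} + 21\right) = \left(-78 + \left(-6 + 4 \cdot 1\right)\right) \left(\sqrt{-210} + 21\right) = \left(-78 + \left(-6 + 4\right)\right) \left(i \sqrt{210} + 21\right) = \left(-78 - 2\right) \left(21 + i \sqrt{210}\right) = - 80 \left(21 + i \sqrt{210}\right) = -1680 - 80 i \sqrt{210}$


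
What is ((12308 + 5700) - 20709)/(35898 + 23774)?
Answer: -2701/59672 ≈ -0.045264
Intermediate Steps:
((12308 + 5700) - 20709)/(35898 + 23774) = (18008 - 20709)/59672 = -2701*1/59672 = -2701/59672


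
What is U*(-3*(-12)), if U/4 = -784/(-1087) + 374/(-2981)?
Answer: 25272864/294577 ≈ 85.794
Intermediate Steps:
U = 702024/294577 (U = 4*(-784/(-1087) + 374/(-2981)) = 4*(-784*(-1/1087) + 374*(-1/2981)) = 4*(784/1087 - 34/271) = 4*(175506/294577) = 702024/294577 ≈ 2.3832)
U*(-3*(-12)) = 702024*(-3*(-12))/294577 = (702024/294577)*36 = 25272864/294577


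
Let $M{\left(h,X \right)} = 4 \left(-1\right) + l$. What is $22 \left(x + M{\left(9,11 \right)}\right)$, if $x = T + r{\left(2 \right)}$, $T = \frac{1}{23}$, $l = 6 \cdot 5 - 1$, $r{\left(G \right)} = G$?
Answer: $\frac{13684}{23} \approx 594.96$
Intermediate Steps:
$l = 29$ ($l = 30 - 1 = 29$)
$M{\left(h,X \right)} = 25$ ($M{\left(h,X \right)} = 4 \left(-1\right) + 29 = -4 + 29 = 25$)
$T = \frac{1}{23} \approx 0.043478$
$x = \frac{47}{23}$ ($x = \frac{1}{23} + 2 = \frac{47}{23} \approx 2.0435$)
$22 \left(x + M{\left(9,11 \right)}\right) = 22 \left(\frac{47}{23} + 25\right) = 22 \cdot \frac{622}{23} = \frac{13684}{23}$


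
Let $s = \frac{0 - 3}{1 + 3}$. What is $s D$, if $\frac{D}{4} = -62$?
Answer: $186$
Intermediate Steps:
$D = -248$ ($D = 4 \left(-62\right) = -248$)
$s = - \frac{3}{4} \approx -0.75$
$s D = \left(- \frac{3}{4}\right) \left(-248\right) = 186$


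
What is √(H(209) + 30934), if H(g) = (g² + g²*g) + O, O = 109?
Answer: √9204053 ≈ 3033.8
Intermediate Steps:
H(g) = 109 + g² + g³ (H(g) = (g² + g²*g) + 109 = (g² + g³) + 109 = 109 + g² + g³)
√(H(209) + 30934) = √((109 + 209² + 209³) + 30934) = √((109 + 43681 + 9129329) + 30934) = √(9173119 + 30934) = √9204053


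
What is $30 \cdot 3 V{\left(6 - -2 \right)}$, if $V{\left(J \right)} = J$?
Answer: $720$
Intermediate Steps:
$30 \cdot 3 V{\left(6 - -2 \right)} = 30 \cdot 3 \left(6 - -2\right) = 90 \left(6 + 2\right) = 90 \cdot 8 = 720$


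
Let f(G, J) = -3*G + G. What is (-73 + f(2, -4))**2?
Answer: 5929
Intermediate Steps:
f(G, J) = -2*G
(-73 + f(2, -4))**2 = (-73 - 2*2)**2 = (-73 - 4)**2 = (-77)**2 = 5929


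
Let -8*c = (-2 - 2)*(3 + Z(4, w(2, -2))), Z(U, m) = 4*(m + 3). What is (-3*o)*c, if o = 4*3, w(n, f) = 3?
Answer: -486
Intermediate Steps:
o = 12
Z(U, m) = 12 + 4*m (Z(U, m) = 4*(3 + m) = 12 + 4*m)
c = 27/2 (c = -(-2 - 2)*(3 + (12 + 4*3))/8 = -(-1)*(3 + (12 + 12))/2 = -(-1)*(3 + 24)/2 = -(-1)*27/2 = -1/8*(-108) = 27/2 ≈ 13.500)
(-3*o)*c = -3*12*(27/2) = -36*27/2 = -486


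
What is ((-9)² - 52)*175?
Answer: 5075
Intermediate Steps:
((-9)² - 52)*175 = (81 - 52)*175 = 29*175 = 5075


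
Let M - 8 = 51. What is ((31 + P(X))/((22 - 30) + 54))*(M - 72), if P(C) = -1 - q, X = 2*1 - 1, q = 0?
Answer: -195/23 ≈ -8.4783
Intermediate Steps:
X = 1 (X = 2 - 1 = 1)
P(C) = -1 (P(C) = -1 - 1*0 = -1 + 0 = -1)
M = 59 (M = 8 + 51 = 59)
((31 + P(X))/((22 - 30) + 54))*(M - 72) = ((31 - 1)/((22 - 30) + 54))*(59 - 72) = (30/(-8 + 54))*(-13) = (30/46)*(-13) = (30*(1/46))*(-13) = (15/23)*(-13) = -195/23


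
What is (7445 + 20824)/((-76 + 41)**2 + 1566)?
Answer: 28269/2791 ≈ 10.129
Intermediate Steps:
(7445 + 20824)/((-76 + 41)**2 + 1566) = 28269/((-35)**2 + 1566) = 28269/(1225 + 1566) = 28269/2791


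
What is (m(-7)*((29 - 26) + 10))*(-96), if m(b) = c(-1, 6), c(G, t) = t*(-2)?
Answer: 14976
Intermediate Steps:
c(G, t) = -2*t
m(b) = -12 (m(b) = -2*6 = -12)
(m(-7)*((29 - 26) + 10))*(-96) = -12*((29 - 26) + 10)*(-96) = -12*(3 + 10)*(-96) = -12*13*(-96) = -156*(-96) = 14976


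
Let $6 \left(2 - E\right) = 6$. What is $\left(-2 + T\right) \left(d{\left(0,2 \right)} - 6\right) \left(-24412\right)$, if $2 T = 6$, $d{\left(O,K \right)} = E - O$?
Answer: $122060$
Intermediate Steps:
$E = 1$ ($E = 2 - 1 = 1$)
$d{\left(O,K \right)} = 1 - O$
$T = 3$ ($T = \frac{1}{2} \cdot 6 = 3$)
$\left(-2 + T\right) \left(d{\left(0,2 \right)} - 6\right) \left(-24412\right) = \left(-2 + 3\right) \left(\left(1 - 0\right) - 6\right) \left(-24412\right) = 1 \left(\left(1 + 0\right) - 6\right) \left(-24412\right) = 1 \left(1 - 6\right) \left(-24412\right) = 1 \left(-5\right) \left(-24412\right) = \left(-5\right) \left(-24412\right) = 122060$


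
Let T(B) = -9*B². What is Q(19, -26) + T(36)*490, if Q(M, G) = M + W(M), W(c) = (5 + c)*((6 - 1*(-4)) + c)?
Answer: -5714645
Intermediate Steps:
W(c) = (5 + c)*(10 + c) (W(c) = (5 + c)*((6 + 4) + c) = (5 + c)*(10 + c))
Q(M, G) = 50 + M² + 16*M (Q(M, G) = M + (50 + M² + 15*M) = 50 + M² + 16*M)
Q(19, -26) + T(36)*490 = (50 + 19² + 16*19) - 9*36²*490 = (50 + 361 + 304) - 9*1296*490 = 715 - 11664*490 = 715 - 5715360 = -5714645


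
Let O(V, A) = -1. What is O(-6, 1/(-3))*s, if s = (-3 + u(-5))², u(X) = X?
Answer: -64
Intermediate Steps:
s = 64 (s = (-3 - 5)² = (-8)² = 64)
O(-6, 1/(-3))*s = -1*64 = -64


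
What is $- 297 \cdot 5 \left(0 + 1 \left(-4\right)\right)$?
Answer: $5940$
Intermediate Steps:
$- 297 \cdot 5 \left(0 + 1 \left(-4\right)\right) = - 297 \cdot 5 \left(0 - 4\right) = - 297 \cdot 5 \left(-4\right) = \left(-297\right) \left(-20\right) = 5940$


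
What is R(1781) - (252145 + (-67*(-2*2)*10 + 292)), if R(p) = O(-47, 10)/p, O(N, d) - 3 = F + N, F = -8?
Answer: -34951033/137 ≈ -2.5512e+5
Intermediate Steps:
O(N, d) = -5 + N (O(N, d) = 3 + (-8 + N) = -5 + N)
R(p) = -52/p (R(p) = (-5 - 47)/p = -52/p)
R(1781) - (252145 + (-67*(-2*2)*10 + 292)) = -52/1781 - (252145 + (-67*(-2*2)*10 + 292)) = -52*1/1781 - (252145 + (-(-268)*10 + 292)) = -4/137 - (252145 + (-67*(-40) + 292)) = -4/137 - (252145 + (2680 + 292)) = -4/137 - (252145 + 2972) = -4/137 - 1*255117 = -4/137 - 255117 = -34951033/137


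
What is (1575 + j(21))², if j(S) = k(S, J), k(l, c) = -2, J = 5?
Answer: 2474329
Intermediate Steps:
j(S) = -2
(1575 + j(21))² = (1575 - 2)² = 1573² = 2474329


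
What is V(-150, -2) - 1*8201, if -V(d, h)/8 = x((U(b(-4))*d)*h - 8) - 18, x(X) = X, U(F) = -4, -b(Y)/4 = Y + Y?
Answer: 1607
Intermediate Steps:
b(Y) = -8*Y (b(Y) = -4*(Y + Y) = -8*Y)
V(d, h) = 208 + 32*d*h (V(d, h) = -8*(((-4*d)*h - 8) - 18) = -8*((-4*d*h - 8) - 18) = -8*((-8 - 4*d*h) - 18) = -8*(-26 - 4*d*h) = 208 + 32*d*h)
V(-150, -2) - 1*8201 = (208 + 32*(-150)*(-2)) - 1*8201 = (208 + 9600) - 8201 = 9808 - 8201 = 1607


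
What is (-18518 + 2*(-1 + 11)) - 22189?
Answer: -40687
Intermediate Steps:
(-18518 + 2*(-1 + 11)) - 22189 = (-18518 + 2*10) - 22189 = (-18518 + 20) - 22189 = -18498 - 22189 = -40687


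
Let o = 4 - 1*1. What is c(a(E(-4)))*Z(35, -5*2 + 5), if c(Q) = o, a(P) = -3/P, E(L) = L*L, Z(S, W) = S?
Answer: 105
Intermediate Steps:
E(L) = L²
o = 3 (o = 4 - 1 = 3)
c(Q) = 3
c(a(E(-4)))*Z(35, -5*2 + 5) = 3*35 = 105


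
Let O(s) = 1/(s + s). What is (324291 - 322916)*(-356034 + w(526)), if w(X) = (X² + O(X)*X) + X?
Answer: -216786625/2 ≈ -1.0839e+8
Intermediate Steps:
O(s) = 1/(2*s)
w(X) = ½ + X + X² (w(X) = (X² + (1/(2*X))*X) + X = (X² + ½) + X = (½ + X²) + X = ½ + X + X²)
(324291 - 322916)*(-356034 + w(526)) = (324291 - 322916)*(-356034 + (½ + 526 + 526²)) = 1375*(-356034 + (½ + 526 + 276676)) = 1375*(-356034 + 554405/2) = 1375*(-157663/2) = -216786625/2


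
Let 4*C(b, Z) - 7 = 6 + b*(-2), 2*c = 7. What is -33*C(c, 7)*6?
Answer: -297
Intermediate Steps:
c = 7/2 (c = (½)*7 = 7/2 ≈ 3.5000)
C(b, Z) = 13/4 - b/2 (C(b, Z) = 7/4 + (6 + b*(-2))/4 = 7/4 + (6 - 2*b)/4 = 7/4 + (3/2 - b/2) = 13/4 - b/2)
-33*C(c, 7)*6 = -33*(13/4 - ½*7/2)*6 = -33*(13/4 - 7/4)*6 = -33*3/2*6 = -99/2*6 = -297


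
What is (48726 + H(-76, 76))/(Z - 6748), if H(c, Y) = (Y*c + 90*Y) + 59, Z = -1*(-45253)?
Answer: 49849/38505 ≈ 1.2946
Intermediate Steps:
Z = 45253
H(c, Y) = 59 + 90*Y + Y*c (H(c, Y) = (90*Y + Y*c) + 59 = 59 + 90*Y + Y*c)
(48726 + H(-76, 76))/(Z - 6748) = (48726 + (59 + 90*76 + 76*(-76)))/(45253 - 6748) = (48726 + (59 + 6840 - 5776))/38505 = (48726 + 1123)*(1/38505) = 49849*(1/38505) = 49849/38505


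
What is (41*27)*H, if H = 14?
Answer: 15498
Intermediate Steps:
(41*27)*H = (41*27)*14 = 1107*14 = 15498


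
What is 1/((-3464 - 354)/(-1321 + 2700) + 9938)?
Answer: 1379/13700684 ≈ 0.00010065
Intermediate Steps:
1/((-3464 - 354)/(-1321 + 2700) + 9938) = 1/(-3818/1379 + 9938) = 1/(13700684/1379) = 1379/13700684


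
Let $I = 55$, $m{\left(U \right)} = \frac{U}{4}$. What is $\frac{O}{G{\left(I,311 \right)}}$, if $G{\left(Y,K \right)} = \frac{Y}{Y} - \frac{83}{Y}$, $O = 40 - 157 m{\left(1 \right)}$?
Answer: $- \frac{165}{112} \approx -1.4732$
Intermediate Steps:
$m{\left(U \right)} = \frac{U}{4}$ ($m{\left(U \right)} = U \frac{1}{4} = \frac{U}{4}$)
$O = \frac{3}{4}$ ($O = 40 - 157 \cdot \frac{1}{4} \cdot 1 = 40 - \frac{157}{4} = \frac{3}{4} \approx 0.75$)
$G{\left(Y,K \right)} = 1 - \frac{83}{Y}$
$\frac{O}{G{\left(I,311 \right)}} = \frac{3}{4 \frac{-83 + 55}{55}} = \frac{3}{4 \cdot \frac{1}{55} \left(-28\right)} = \frac{3}{4 \left(- \frac{28}{55}\right)} = \frac{3}{4} \left(- \frac{55}{28}\right) = - \frac{165}{112}$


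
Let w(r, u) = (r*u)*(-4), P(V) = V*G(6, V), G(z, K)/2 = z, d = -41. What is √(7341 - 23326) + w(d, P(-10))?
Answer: -19680 + I*√15985 ≈ -19680.0 + 126.43*I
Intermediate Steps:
G(z, K) = 2*z
P(V) = 12*V (P(V) = V*(2*6) = V*12 = 12*V)
w(r, u) = -4*r*u
√(7341 - 23326) + w(d, P(-10)) = √(7341 - 23326) - 4*(-41)*12*(-10) = √(-15985) - 4*(-41)*(-120) = I*√15985 - 19680 = -19680 + I*√15985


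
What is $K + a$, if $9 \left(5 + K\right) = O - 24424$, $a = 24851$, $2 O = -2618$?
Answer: $\frac{197881}{9} \approx 21987.0$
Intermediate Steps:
$O = -1309$ ($O = \frac{1}{2} \left(-2618\right) = -1309$)
$K = - \frac{25778}{9}$ ($K = -5 + \frac{-1309 - 24424}{9} = -5 + \frac{1}{9} \left(-25733\right) = -5 - \frac{25733}{9} = - \frac{25778}{9} \approx -2864.2$)
$K + a = - \frac{25778}{9} + 24851 = \frac{197881}{9}$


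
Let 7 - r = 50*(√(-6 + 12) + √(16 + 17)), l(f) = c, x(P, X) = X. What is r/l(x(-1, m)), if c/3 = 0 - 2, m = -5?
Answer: -7/6 + 25*√6/3 + 25*√33/3 ≈ 67.117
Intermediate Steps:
c = -6 (c = 3*(0 - 2) = 3*(-2) = -6)
l(f) = -6
r = 7 - 50*√6 - 50*√33 (r = 7 - 50*(√(-6 + 12) + √(16 + 17)) = 7 - 50*(√6 + √33) = 7 - (50*√6 + 50*√33) = 7 + (-50*√6 - 50*√33) = 7 - 50*√6 - 50*√33 ≈ -402.70)
r/l(x(-1, m)) = (7 - 50*√6 - 50*√33)/(-6) = -(7 - 50*√6 - 50*√33)/6 = -7/6 + 25*√6/3 + 25*√33/3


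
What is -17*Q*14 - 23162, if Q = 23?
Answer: -28636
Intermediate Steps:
-17*Q*14 - 23162 = -17*23*14 - 23162 = -391*14 - 23162 = -5474 - 23162 = -28636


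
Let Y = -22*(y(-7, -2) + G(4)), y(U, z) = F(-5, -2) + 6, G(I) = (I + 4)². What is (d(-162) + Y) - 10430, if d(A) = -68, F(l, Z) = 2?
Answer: -12082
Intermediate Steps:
G(I) = (4 + I)²
y(U, z) = 8 (y(U, z) = 2 + 6 = 8)
Y = -1584 (Y = -22*(8 + (4 + 4)²) = -22*(8 + 8²) = -22*(8 + 64) = -22*72 = -1584)
(d(-162) + Y) - 10430 = (-68 - 1584) - 10430 = -1652 - 10430 = -12082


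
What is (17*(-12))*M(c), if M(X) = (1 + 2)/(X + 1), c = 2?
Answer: -204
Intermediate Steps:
M(X) = 3/(1 + X)
(17*(-12))*M(c) = (17*(-12))*(3/(1 + 2)) = -612/3 = -204*1 = -204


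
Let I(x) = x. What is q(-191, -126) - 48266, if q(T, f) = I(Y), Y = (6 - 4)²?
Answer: -48262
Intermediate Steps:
Y = 4 (Y = 2² = 4)
q(T, f) = 4
q(-191, -126) - 48266 = 4 - 48266 = -48262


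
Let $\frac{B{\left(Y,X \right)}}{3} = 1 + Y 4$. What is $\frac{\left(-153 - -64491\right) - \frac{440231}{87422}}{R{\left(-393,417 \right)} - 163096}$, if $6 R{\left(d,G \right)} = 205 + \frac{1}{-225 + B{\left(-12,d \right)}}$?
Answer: $- \frac{6175279812690}{15652200413557} \approx -0.39453$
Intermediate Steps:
$B{\left(Y,X \right)} = 3 + 12 Y$ ($B{\left(Y,X \right)} = 3 \left(1 + Y 4\right) = 3 \left(1 + 4 Y\right) = 3 + 12 Y$)
$R{\left(d,G \right)} = \frac{75029}{2196}$ ($R{\left(d,G \right)} = \frac{205 + \frac{1}{-225 + \left(3 + 12 \left(-12\right)\right)}}{6} = \frac{205 + \frac{1}{-225 + \left(3 - 144\right)}}{6} = \frac{205 + \frac{1}{-225 - 141}}{6} = \frac{205 + \frac{1}{-366}}{6} = \frac{205 - \frac{1}{366}}{6} = \frac{1}{6} \cdot \frac{75029}{366} = \frac{75029}{2196}$)
$\frac{\left(-153 - -64491\right) - \frac{440231}{87422}}{R{\left(-393,417 \right)} - 163096} = \frac{\left(-153 - -64491\right) - \frac{440231}{87422}}{\frac{75029}{2196} - 163096} = \frac{\left(-153 + 64491\right) - \frac{440231}{87422}}{- \frac{358083787}{2196}} = \left(64338 - \frac{440231}{87422}\right) \left(- \frac{2196}{358083787}\right) = \frac{5624116405}{87422} \left(- \frac{2196}{358083787}\right) = - \frac{6175279812690}{15652200413557}$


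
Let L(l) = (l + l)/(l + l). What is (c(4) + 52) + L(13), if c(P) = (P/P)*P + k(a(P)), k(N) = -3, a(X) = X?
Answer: 54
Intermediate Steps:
L(l) = 1 (L(l) = (2*l)/((2*l)) = (2*l)*(1/(2*l)) = 1)
c(P) = -3 + P (c(P) = (P/P)*P - 3 = 1*P - 3 = P - 3 = -3 + P)
(c(4) + 52) + L(13) = ((-3 + 4) + 52) + 1 = (1 + 52) + 1 = 53 + 1 = 54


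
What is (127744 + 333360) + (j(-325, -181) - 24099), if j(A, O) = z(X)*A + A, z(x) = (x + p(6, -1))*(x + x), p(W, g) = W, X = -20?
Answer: 254680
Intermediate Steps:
z(x) = 2*x*(6 + x) (z(x) = (x + 6)*(x + x) = (6 + x)*(2*x) = 2*x*(6 + x))
j(A, O) = 561*A (j(A, O) = (2*(-20)*(6 - 20))*A + A = (2*(-20)*(-14))*A + A = 560*A + A = 561*A)
(127744 + 333360) + (j(-325, -181) - 24099) = (127744 + 333360) + (561*(-325) - 24099) = 461104 + (-182325 - 24099) = 461104 - 206424 = 254680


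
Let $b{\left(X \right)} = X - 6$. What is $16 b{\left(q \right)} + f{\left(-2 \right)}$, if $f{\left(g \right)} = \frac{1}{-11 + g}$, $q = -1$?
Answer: $- \frac{1457}{13} \approx -112.08$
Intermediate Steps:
$b{\left(X \right)} = -6 + X$
$16 b{\left(q \right)} + f{\left(-2 \right)} = 16 \left(-6 - 1\right) + \frac{1}{-11 - 2} = 16 \left(-7\right) + \frac{1}{-13} = -112 - \frac{1}{13} = - \frac{1457}{13}$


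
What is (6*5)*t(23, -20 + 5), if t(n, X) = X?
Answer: -450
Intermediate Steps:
(6*5)*t(23, -20 + 5) = (6*5)*(-20 + 5) = 30*(-15) = -450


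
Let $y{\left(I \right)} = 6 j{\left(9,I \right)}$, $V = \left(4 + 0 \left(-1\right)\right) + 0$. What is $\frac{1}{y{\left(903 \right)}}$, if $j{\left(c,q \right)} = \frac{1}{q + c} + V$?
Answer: $\frac{152}{3649} \approx 0.041655$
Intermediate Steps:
$V = 4$ ($V = \left(4 + 0\right) + 0 = 4 + 0 = 4$)
$j{\left(c,q \right)} = 4 + \frac{1}{c + q}$ ($j{\left(c,q \right)} = \frac{1}{q + c} + 4 = \frac{1}{c + q} + 4 = 4 + \frac{1}{c + q}$)
$y{\left(I \right)} = \frac{6 \left(37 + 4 I\right)}{9 + I}$ ($y{\left(I \right)} = 6 \frac{1 + 4 \cdot 9 + 4 I}{9 + I} = 6 \frac{1 + 36 + 4 I}{9 + I} = 6 \frac{37 + 4 I}{9 + I} = \frac{6 \left(37 + 4 I\right)}{9 + I}$)
$\frac{1}{y{\left(903 \right)}} = \frac{1}{6 \frac{1}{9 + 903} \left(37 + 4 \cdot 903\right)} = \frac{1}{6 \cdot \frac{1}{912} \left(37 + 3612\right)} = \frac{1}{6 \cdot \frac{1}{912} \cdot 3649} = \frac{1}{\frac{3649}{152}} = \frac{152}{3649}$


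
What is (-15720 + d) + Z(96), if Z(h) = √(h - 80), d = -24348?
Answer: -40064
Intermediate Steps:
Z(h) = √(-80 + h)
(-15720 + d) + Z(96) = (-15720 - 24348) + √(-80 + 96) = -40068 + √16 = -40068 + 4 = -40064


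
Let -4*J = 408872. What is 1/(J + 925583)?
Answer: 1/823365 ≈ 1.2145e-6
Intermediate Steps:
J = -102218 (J = -¼*408872 = -102218)
1/(J + 925583) = 1/(-102218 + 925583) = 1/823365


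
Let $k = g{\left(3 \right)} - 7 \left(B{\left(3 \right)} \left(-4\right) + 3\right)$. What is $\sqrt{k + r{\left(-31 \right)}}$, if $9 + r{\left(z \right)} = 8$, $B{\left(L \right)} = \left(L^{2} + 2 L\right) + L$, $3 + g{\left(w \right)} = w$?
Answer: $\sqrt{482} \approx 21.954$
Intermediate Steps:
$g{\left(w \right)} = -3 + w$
$B{\left(L \right)} = L^{2} + 3 L$
$r{\left(z \right)} = -1$ ($r{\left(z \right)} = -9 + 8 = -1$)
$k = 483$ ($k = \left(-3 + 3\right) - 7 \left(3 \left(3 + 3\right) \left(-4\right) + 3\right) = 0 - 7 \left(3 \cdot 6 \left(-4\right) + 3\right) = 0 - 7 \left(18 \left(-4\right) + 3\right) = 0 - 7 \left(-72 + 3\right) = 0 - -483 = 0 + 483 = 483$)
$\sqrt{k + r{\left(-31 \right)}} = \sqrt{483 - 1} = \sqrt{482}$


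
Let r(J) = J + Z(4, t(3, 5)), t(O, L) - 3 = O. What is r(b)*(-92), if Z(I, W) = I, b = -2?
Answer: -184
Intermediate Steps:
t(O, L) = 3 + O
r(J) = 4 + J (r(J) = J + 4 = 4 + J)
r(b)*(-92) = (4 - 2)*(-92) = 2*(-92) = -184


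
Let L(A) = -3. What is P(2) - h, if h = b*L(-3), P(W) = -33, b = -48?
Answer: -177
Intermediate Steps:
h = 144 (h = -48*(-3) = 144)
P(2) - h = -33 - 1*144 = -33 - 144 = -177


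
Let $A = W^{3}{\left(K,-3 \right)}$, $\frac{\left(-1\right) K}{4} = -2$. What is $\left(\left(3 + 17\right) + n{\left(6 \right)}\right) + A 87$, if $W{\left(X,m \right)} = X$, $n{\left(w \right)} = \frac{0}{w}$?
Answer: $44564$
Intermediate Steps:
$n{\left(w \right)} = 0$
$K = 8$ ($K = \left(-4\right) \left(-2\right) = 8$)
$A = 512$ ($A = 8^{3} = 512$)
$\left(\left(3 + 17\right) + n{\left(6 \right)}\right) + A 87 = \left(\left(3 + 17\right) + 0\right) + 512 \cdot 87 = \left(20 + 0\right) + 44544 = 20 + 44544 = 44564$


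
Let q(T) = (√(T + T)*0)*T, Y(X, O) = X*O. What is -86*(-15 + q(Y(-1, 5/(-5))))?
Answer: 1290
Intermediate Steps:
Y(X, O) = O*X
q(T) = 0 (q(T) = (√(2*T)*0)*T = ((√2*√T)*0)*T = 0*T = 0)
-86*(-15 + q(Y(-1, 5/(-5)))) = -86*(-15 + 0) = -86*(-15) = 1290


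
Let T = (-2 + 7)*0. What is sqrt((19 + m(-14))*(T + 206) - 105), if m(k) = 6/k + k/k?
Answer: sqrt(192409)/7 ≈ 62.664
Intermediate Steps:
T = 0 (T = 5*0 = 0)
m(k) = 1 + 6/k (m(k) = 6/k + 1 = 1 + 6/k)
sqrt((19 + m(-14))*(T + 206) - 105) = sqrt((19 + (6 - 14)/(-14))*(0 + 206) - 105) = sqrt((19 - 1/14*(-8))*206 - 105) = sqrt((19 + 4/7)*206 - 105) = sqrt((137/7)*206 - 105) = sqrt(28222/7 - 105) = sqrt(27487/7) = sqrt(192409)/7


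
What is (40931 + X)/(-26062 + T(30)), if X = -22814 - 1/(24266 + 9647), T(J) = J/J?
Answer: -614401820/883806693 ≈ -0.69518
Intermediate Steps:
T(J) = 1
X = -773691183/33913 (X = -22814 - 1/33913 = -773691183/33913 ≈ -22814.)
(40931 + X)/(-26062 + T(30)) = (40931 - 773691183/33913)/(-26062 + 1) = (614401820/33913)/(-26061) = (614401820/33913)*(-1/26061) = -614401820/883806693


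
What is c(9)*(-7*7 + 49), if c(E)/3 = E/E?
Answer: 0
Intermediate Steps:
c(E) = 3 (c(E) = 3*(E/E) = 3*1 = 3)
c(9)*(-7*7 + 49) = 3*(-7*7 + 49) = 3*(-49 + 49) = 3*0 = 0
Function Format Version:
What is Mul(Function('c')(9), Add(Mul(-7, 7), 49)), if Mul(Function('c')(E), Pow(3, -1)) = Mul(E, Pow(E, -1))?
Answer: 0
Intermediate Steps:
Function('c')(E) = 3 (Function('c')(E) = Mul(3, Mul(E, Pow(E, -1))) = Mul(3, 1) = 3)
Mul(Function('c')(9), Add(Mul(-7, 7), 49)) = Mul(3, Add(Mul(-7, 7), 49)) = Mul(3, Add(-49, 49)) = Mul(3, 0) = 0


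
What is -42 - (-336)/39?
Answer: -434/13 ≈ -33.385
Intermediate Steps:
-42 - (-336)/39 = -42 - 16*(-7/13) = -42 + 112/13 = -434/13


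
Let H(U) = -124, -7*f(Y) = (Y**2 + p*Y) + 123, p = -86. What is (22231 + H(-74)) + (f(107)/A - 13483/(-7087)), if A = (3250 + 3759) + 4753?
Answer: 6450275601169/291750529 ≈ 22109.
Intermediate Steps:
f(Y) = -123/7 - Y**2/7 + 86*Y/7 (f(Y) = -((Y**2 - 86*Y) + 123)/7 = -(123 + Y**2 - 86*Y)/7 = -123/7 - Y**2/7 + 86*Y/7)
A = 11762 (A = 7009 + 4753 = 11762)
(22231 + H(-74)) + (f(107)/A - 13483/(-7087)) = (22231 - 124) + ((-123/7 - 1/7*107**2 + (86/7)*107)/11762 - 13483/(-7087)) = 22107 + ((-123/7 - 1/7*11449 + 9202/7)*(1/11762) - 13483*(-1/7087)) = 22107 + ((-123/7 - 11449/7 + 9202/7)*(1/11762) + 13483/7087) = 22107 + (-2370/7*1/11762 + 13483/7087) = 22107 + (-1185/41167 + 13483/7087) = 22107 + 546656566/291750529 = 6450275601169/291750529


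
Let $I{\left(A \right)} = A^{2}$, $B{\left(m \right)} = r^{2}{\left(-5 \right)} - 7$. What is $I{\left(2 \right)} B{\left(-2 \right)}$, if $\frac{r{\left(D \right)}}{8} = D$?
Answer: $6372$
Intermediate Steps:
$r{\left(D \right)} = 8 D$
$B{\left(m \right)} = 1593$ ($B{\left(m \right)} = \left(8 \left(-5\right)\right)^{2} - 7 = \left(-40\right)^{2} - 7 = 1600 - 7 = 1593$)
$I{\left(2 \right)} B{\left(-2 \right)} = 2^{2} \cdot 1593 = 4 \cdot 1593 = 6372$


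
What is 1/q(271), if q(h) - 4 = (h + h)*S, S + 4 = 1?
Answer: -1/1622 ≈ -0.00061652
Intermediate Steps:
S = -3 (S = -4 + 1 = -3)
q(h) = 4 - 6*h (q(h) = 4 + (h + h)*(-3) = 4 + (2*h)*(-3) = 4 - 6*h)
1/q(271) = 1/(4 - 6*271) = 1/(4 - 1626) = 1/(-1622) = -1/1622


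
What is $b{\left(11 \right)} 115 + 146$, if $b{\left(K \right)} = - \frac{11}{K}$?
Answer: $31$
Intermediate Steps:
$b{\left(11 \right)} 115 + 146 = - \frac{11}{11} \cdot 115 + 146 = \left(-11\right) \frac{1}{11} \cdot 115 + 146 = \left(-1\right) 115 + 146 = -115 + 146 = 31$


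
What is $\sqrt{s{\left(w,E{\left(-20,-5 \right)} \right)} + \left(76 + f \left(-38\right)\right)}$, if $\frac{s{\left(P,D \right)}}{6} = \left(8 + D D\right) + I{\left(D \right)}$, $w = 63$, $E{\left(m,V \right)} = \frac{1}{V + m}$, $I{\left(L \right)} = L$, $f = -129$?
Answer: $\frac{\sqrt{3141106}}{25} \approx 70.893$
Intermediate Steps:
$s{\left(P,D \right)} = 48 + 6 D + 6 D^{2}$ ($s{\left(P,D \right)} = 6 \left(\left(8 + D D\right) + D\right) = 6 \left(\left(8 + D^{2}\right) + D\right) = 6 \left(8 + D + D^{2}\right) = 48 + 6 D + 6 D^{2}$)
$\sqrt{s{\left(w,E{\left(-20,-5 \right)} \right)} + \left(76 + f \left(-38\right)\right)} = \sqrt{\left(48 + \frac{6}{-5 - 20} + 6 \left(\frac{1}{-5 - 20}\right)^{2}\right) + \left(76 - -4902\right)} = \sqrt{\left(48 + \frac{6}{-25} + 6 \left(\frac{1}{-25}\right)^{2}\right) + \left(76 + 4902\right)} = \sqrt{\left(48 + 6 \left(- \frac{1}{25}\right) + 6 \left(- \frac{1}{25}\right)^{2}\right) + 4978} = \sqrt{\left(48 - \frac{6}{25} + 6 \cdot \frac{1}{625}\right) + 4978} = \sqrt{\left(48 - \frac{6}{25} + \frac{6}{625}\right) + 4978} = \sqrt{\frac{29856}{625} + 4978} = \sqrt{\frac{3141106}{625}} = \frac{\sqrt{3141106}}{25}$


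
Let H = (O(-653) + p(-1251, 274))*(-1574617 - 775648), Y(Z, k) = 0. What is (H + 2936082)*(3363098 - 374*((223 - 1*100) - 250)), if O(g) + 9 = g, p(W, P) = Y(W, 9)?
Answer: 5316476307581152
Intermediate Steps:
p(W, P) = 0
O(g) = -9 + g
H = 1555875430 (H = ((-9 - 653) + 0)*(-1574617 - 775648) = (-662 + 0)*(-2350265) = -662*(-2350265) = 1555875430)
(H + 2936082)*(3363098 - 374*((223 - 1*100) - 250)) = (1555875430 + 2936082)*(3363098 - 374*((223 - 1*100) - 250)) = 1558811512*(3363098 - 374*((223 - 100) - 250)) = 1558811512*(3363098 - 374*(123 - 250)) = 1558811512*(3363098 - 374*(-127)) = 1558811512*(3363098 + 47498) = 1558811512*3410596 = 5316476307581152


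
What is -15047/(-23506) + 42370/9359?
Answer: 162396299/31427522 ≈ 5.1673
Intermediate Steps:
-15047/(-23506) + 42370/9359 = -15047*(-1/23506) + 42370*(1/9359) = 15047/23506 + 42370/9359 = 162396299/31427522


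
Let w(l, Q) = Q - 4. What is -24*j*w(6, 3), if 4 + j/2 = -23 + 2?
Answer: -1200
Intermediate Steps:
w(l, Q) = -4 + Q
j = -50 (j = -8 + 2*(-23 + 2) = -8 + 2*(-21) = -8 - 42 = -50)
-24*j*w(6, 3) = -24*(-50)*(-4 + 3) = -(-1200)*(-1) = -1*1200 = -1200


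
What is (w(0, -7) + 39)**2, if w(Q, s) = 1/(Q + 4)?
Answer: 24649/16 ≈ 1540.6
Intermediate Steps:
w(Q, s) = 1/(4 + Q)
(w(0, -7) + 39)**2 = (1/(4 + 0) + 39)**2 = (1/4 + 39)**2 = (157/4)**2 = 24649/16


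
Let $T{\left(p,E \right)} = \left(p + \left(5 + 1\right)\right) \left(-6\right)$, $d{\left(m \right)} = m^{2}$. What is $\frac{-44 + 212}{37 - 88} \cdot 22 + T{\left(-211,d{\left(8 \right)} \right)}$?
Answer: $\frac{19678}{17} \approx 1157.5$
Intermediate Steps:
$T{\left(p,E \right)} = -36 - 6 p$ ($T{\left(p,E \right)} = \left(p + 6\right) \left(-6\right) = \left(6 + p\right) \left(-6\right) = -36 - 6 p$)
$\frac{-44 + 212}{37 - 88} \cdot 22 + T{\left(-211,d{\left(8 \right)} \right)} = \frac{-44 + 212}{37 - 88} \cdot 22 - -1230 = \frac{168}{-51} \cdot 22 + \left(-36 + 1266\right) = 168 \left(- \frac{1}{51}\right) 22 + 1230 = \left(- \frac{56}{17}\right) 22 + 1230 = - \frac{1232}{17} + 1230 = \frac{19678}{17}$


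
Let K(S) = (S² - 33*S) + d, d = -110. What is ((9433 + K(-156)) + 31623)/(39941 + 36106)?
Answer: 70430/76047 ≈ 0.92614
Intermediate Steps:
K(S) = -110 + S² - 33*S (K(S) = (S² - 33*S) - 110 = -110 + S² - 33*S)
((9433 + K(-156)) + 31623)/(39941 + 36106) = ((9433 + (-110 + (-156)² - 33*(-156))) + 31623)/(39941 + 36106) = ((9433 + (-110 + 24336 + 5148)) + 31623)/76047 = ((9433 + 29374) + 31623)*(1/76047) = (38807 + 31623)*(1/76047) = 70430*(1/76047) = 70430/76047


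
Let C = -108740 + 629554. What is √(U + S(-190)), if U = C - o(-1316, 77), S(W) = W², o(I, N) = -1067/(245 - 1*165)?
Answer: √222770935/20 ≈ 746.28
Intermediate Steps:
o(I, N) = -1067/80 (o(I, N) = -1067/(245 - 165) = -1067/80)
C = 520814
U = 41666187/80 (U = 520814 - 1*(-1067/80) = 520814 + 1067/80 = 41666187/80 ≈ 5.2083e+5)
√(U + S(-190)) = √(41666187/80 + (-190)²) = √(41666187/80 + 36100) = √(44554187/80) = √222770935/20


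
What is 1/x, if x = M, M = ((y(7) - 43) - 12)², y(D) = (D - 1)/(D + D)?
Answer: 49/145924 ≈ 0.00033579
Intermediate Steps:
y(D) = (-1 + D)/(2*D) (y(D) = (-1 + D)/((2*D)) = (-1 + D)*(1/(2*D)) = (-1 + D)/(2*D))
M = 145924/49 (M = (((½)*(-1 + 7)/7 - 43) - 12)² = (((½)*(⅐)*6 - 43) - 12)² = ((3/7 - 43) - 12)² = (-298/7 - 12)² = (-382/7)² = 145924/49 ≈ 2978.0)
x = 145924/49 ≈ 2978.0
1/x = 1/(145924/49) = 49/145924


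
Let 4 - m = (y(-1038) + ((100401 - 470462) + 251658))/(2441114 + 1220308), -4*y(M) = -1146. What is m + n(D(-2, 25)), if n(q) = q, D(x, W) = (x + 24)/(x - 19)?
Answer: 50997469/17086636 ≈ 2.9846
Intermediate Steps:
D(x, W) = (24 + x)/(-19 + x)
y(M) = 573/2 (y(M) = -¼*(-1146) = 573/2)
m = 29527609/7322844 (m = 4 - (573/2 + ((100401 - 470462) + 251658))/(2441114 + 1220308) = 4 - (573/2 + (-370061 + 251658))/3661422 = 4 - (573/2 - 118403)/3661422 = 4 - (-236233)/(2*3661422) = 4 - 1*(-236233/7322844) = 4 + 236233/7322844 = 29527609/7322844 ≈ 4.0323)
m + n(D(-2, 25)) = 29527609/7322844 + (24 - 2)/(-19 - 2) = 29527609/7322844 + 22/(-21) = 29527609/7322844 - 1/21*22 = 29527609/7322844 - 22/21 = 50997469/17086636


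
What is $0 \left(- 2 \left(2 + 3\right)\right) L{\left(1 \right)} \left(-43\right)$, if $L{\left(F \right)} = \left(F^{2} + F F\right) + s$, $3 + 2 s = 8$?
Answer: $0$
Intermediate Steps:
$s = \frac{5}{2}$ ($s = - \frac{3}{2} + \frac{1}{2} \cdot 8 = - \frac{3}{2} + 4 = \frac{5}{2} \approx 2.5$)
$L{\left(F \right)} = \frac{5}{2} + 2 F^{2}$ ($L{\left(F \right)} = \left(F^{2} + F F\right) + \frac{5}{2} = \left(F^{2} + F^{2}\right) + \frac{5}{2} = 2 F^{2} + \frac{5}{2} = \frac{5}{2} + 2 F^{2}$)
$0 \left(- 2 \left(2 + 3\right)\right) L{\left(1 \right)} \left(-43\right) = 0 \left(- 2 \left(2 + 3\right)\right) \left(\frac{5}{2} + 2 \cdot 1^{2}\right) \left(-43\right) = 0 \left(\left(-2\right) 5\right) \left(\frac{5}{2} + 2 \cdot 1\right) \left(-43\right) = 0 \left(-10\right) \left(\frac{5}{2} + 2\right) \left(-43\right) = 0 \cdot \frac{9}{2} \left(-43\right) = 0 \left(-43\right) = 0$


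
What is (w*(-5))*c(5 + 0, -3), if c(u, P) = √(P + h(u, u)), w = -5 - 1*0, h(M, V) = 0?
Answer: 25*I*√3 ≈ 43.301*I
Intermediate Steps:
w = -5 (w = -5 + 0 = -5)
c(u, P) = √P (c(u, P) = √(P + 0) = √P)
(w*(-5))*c(5 + 0, -3) = (-5*(-5))*√(-3) = 25*(I*√3) = 25*I*√3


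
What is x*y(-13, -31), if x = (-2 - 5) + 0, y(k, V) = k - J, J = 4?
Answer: 119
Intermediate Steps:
y(k, V) = -4 + k (y(k, V) = k - 1*4 = k - 4 = -4 + k)
x = -7 (x = -7 + 0 = -7)
x*y(-13, -31) = -7*(-4 - 13) = -7*(-17) = 119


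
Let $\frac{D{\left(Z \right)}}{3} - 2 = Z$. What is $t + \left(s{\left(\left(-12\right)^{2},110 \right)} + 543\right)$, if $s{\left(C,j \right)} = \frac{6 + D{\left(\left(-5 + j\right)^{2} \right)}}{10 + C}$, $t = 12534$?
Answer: $\frac{2046945}{154} \approx 13292.0$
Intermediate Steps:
$D{\left(Z \right)} = 6 + 3 Z$
$s{\left(C,j \right)} = \frac{12 + 3 \left(-5 + j\right)^{2}}{10 + C}$ ($s{\left(C,j \right)} = \frac{6 + \left(6 + 3 \left(-5 + j\right)^{2}\right)}{10 + C} = \frac{12 + 3 \left(-5 + j\right)^{2}}{10 + C}$)
$t + \left(s{\left(\left(-12\right)^{2},110 \right)} + 543\right) = 12534 + \left(\frac{3 \left(4 + \left(-5 + 110\right)^{2}\right)}{10 + \left(-12\right)^{2}} + 543\right) = 12534 + \left(\frac{3 \left(4 + 105^{2}\right)}{10 + 144} + 543\right) = 12534 + \left(\frac{3 \left(4 + 11025\right)}{154} + 543\right) = 12534 + \left(3 \cdot \frac{1}{154} \cdot 11029 + 543\right) = 12534 + \left(\frac{33087}{154} + 543\right) = 12534 + \frac{116709}{154} = \frac{2046945}{154}$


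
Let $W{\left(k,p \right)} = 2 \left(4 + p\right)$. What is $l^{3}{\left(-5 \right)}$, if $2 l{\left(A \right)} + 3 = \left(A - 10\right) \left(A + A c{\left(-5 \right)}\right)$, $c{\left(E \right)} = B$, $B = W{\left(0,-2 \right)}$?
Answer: $6434856$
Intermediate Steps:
$W{\left(k,p \right)} = 8 + 2 p$
$B = 4$ ($B = 8 + 2 \left(-2\right) = 8 - 4 = 4$)
$c{\left(E \right)} = 4$
$l{\left(A \right)} = - \frac{3}{2} + \frac{5 A \left(-10 + A\right)}{2}$ ($l{\left(A \right)} = - \frac{3}{2} + \frac{\left(A - 10\right) \left(A + A 4\right)}{2} = - \frac{3}{2} + \frac{\left(-10 + A\right) \left(A + 4 A\right)}{2} = - \frac{3}{2} + \frac{\left(-10 + A\right) 5 A}{2} = - \frac{3}{2} + \frac{5 A \left(-10 + A\right)}{2}$)
$l^{3}{\left(-5 \right)} = \left(- \frac{3}{2} - -125 + \frac{5 \left(-5\right)^{2}}{2}\right)^{3} = \left(- \frac{3}{2} + 125 + \frac{5}{2} \cdot 25\right)^{3} = \left(- \frac{3}{2} + 125 + \frac{125}{2}\right)^{3} = 186^{3} = 6434856$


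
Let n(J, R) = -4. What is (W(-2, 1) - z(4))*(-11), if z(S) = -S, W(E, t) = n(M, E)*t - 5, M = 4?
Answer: 55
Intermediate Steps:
W(E, t) = -5 - 4*t (W(E, t) = -4*t - 5 = -5 - 4*t)
(W(-2, 1) - z(4))*(-11) = ((-5 - 4*1) - (-1)*4)*(-11) = ((-5 - 4) - 1*(-4))*(-11) = (-9 + 4)*(-11) = -5*(-11) = 55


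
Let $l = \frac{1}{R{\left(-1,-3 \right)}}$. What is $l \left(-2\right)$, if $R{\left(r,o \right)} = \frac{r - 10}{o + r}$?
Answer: $- \frac{8}{11} \approx -0.72727$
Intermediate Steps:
$R{\left(r,o \right)} = \frac{-10 + r}{o + r}$
$l = \frac{4}{11}$ ($l = \frac{1}{\frac{1}{-3 - 1} \left(-10 - 1\right)} = \frac{1}{\frac{1}{-4} \left(-11\right)} = \frac{1}{\left(- \frac{1}{4}\right) \left(-11\right)} = \frac{1}{\frac{11}{4}} = \frac{4}{11} \approx 0.36364$)
$l \left(-2\right) = \frac{4}{11} \left(-2\right) = - \frac{8}{11}$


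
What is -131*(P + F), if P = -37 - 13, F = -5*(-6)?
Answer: 2620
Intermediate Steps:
F = 30
P = -50
-131*(P + F) = -131*(-50 + 30) = -131*(-20) = 2620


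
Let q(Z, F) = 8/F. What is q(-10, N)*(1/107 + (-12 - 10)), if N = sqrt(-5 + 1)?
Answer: 9412*I/107 ≈ 87.963*I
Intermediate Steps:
N = 2*I (N = sqrt(-4) = 2*I ≈ 2.0*I)
q(-10, N)*(1/107 + (-12 - 10)) = (8/((2*I)))*(1/107 + (-12 - 10)) = (8*(-I/2))*(1/107 - 22) = -4*I*(-2353/107) = 9412*I/107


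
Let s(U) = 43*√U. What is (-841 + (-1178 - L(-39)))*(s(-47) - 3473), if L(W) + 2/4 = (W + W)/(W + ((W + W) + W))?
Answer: 7011987 - 86817*I*√47 ≈ 7.012e+6 - 5.9519e+5*I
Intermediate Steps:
L(W) = 0 (L(W) = -½ + (W + W)/(W + ((W + W) + W)) = -½ + (2*W)/(W + (2*W + W)) = -½ + (2*W)/(W + 3*W) = -½ + (2*W)/((4*W)) = -½ + (2*W)*(1/(4*W)) = -½ + ½ = 0)
(-841 + (-1178 - L(-39)))*(s(-47) - 3473) = (-841 + (-1178 - 1*0))*(43*√(-47) - 3473) = (-841 + (-1178 + 0))*(43*(I*√47) - 3473) = (-841 - 1178)*(43*I*√47 - 3473) = -2019*(-3473 + 43*I*√47) = 7011987 - 86817*I*√47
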